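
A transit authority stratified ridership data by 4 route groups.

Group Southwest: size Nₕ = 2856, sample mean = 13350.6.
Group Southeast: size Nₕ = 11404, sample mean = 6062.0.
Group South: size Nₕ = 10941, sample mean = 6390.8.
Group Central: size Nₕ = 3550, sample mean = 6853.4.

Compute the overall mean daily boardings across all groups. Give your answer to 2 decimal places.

7008.86

x̄_st = (Σ Nₕx̄ₕ) / (Σ Nₕ) = (2856·13350.6 + 11404·6062.0 + 10941·6390.8 + 3550·6853.4) / 28751
= 201511674.4 / 28751 = 7008.8579... → 7008.86.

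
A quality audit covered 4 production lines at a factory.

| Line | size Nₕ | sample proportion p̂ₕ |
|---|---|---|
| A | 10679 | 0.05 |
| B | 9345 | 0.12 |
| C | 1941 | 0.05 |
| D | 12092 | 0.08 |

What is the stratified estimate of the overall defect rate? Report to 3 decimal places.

Wₕ = Nₕ/N with N = 34057: 0.3136, 0.2744, 0.0570, 0.3551.
p̂_st = 0.3136·0.05 + 0.2744·0.12 + 0.0570·0.05 + 0.3551·0.08 ≈ 0.07986... → 0.080.

0.080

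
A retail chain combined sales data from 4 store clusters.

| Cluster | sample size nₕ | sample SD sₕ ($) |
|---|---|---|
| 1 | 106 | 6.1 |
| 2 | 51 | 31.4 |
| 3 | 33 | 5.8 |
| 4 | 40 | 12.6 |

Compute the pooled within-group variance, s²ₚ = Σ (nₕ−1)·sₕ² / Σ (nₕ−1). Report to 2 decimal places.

1: (106−1)·6.1² = 105·37.21 = 3907.05
2: (51−1)·31.4² = 50·985.96 = 49298
3: (33−1)·5.8² = 32·33.64 = 1076.48
4: (40−1)·12.6² = 39·158.76 = 6191.64
Numerator = 60473.17; denominator = Σ(nₕ−1) = 226.
s²ₚ = 60473.17/226 = 267.5804... → 267.58.

267.58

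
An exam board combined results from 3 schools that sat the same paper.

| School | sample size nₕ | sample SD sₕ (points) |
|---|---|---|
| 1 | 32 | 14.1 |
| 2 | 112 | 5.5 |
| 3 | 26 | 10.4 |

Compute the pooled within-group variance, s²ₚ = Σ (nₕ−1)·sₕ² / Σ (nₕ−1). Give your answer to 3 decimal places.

Degrees of freedom: 31 + 111 + 25 = 167.
Σ(nₕ−1)sₕ² = 31·198.81 + 111·30.25 + 25·108.16 = 12224.86.
s²ₚ = 12224.86 / 167 = 73.20275... → 73.203.

73.203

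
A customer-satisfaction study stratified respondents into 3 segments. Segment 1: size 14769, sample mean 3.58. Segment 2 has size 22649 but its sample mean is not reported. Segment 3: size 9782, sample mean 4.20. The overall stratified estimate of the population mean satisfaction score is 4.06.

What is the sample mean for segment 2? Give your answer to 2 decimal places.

Σ Nₕx̄ₕ = N·μ, so 22649·x̄_2 = 47200·4.06 − (14769·3.58 + 9782·4.20).
= 191632 − 93957.42 = 97674.58.
x̄_2 = 97674.58 / 22649 = 4.3125... → 4.31.

4.31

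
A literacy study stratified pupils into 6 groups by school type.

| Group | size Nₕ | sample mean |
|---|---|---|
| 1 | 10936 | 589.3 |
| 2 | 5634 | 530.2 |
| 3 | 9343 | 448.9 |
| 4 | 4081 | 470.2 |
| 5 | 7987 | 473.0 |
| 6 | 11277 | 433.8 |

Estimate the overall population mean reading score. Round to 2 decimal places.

x̄_st = (Σ Nₕx̄ₕ) / (Σ Nₕ) = (10936·589.3 + 5634·530.2 + 9343·448.9 + 4081·470.2 + 7987·473.0 + 11277·433.8) / 49258
= 24214504.1 / 49258 = 491.5852... → 491.59.

491.59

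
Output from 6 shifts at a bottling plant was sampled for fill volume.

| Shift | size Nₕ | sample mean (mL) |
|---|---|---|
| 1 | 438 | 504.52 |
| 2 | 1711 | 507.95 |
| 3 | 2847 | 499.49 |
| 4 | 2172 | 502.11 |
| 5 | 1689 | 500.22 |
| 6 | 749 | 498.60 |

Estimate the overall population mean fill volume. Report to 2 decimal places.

N = 9606; weights Wₕ = Nₕ/N = (0.0456, 0.1781, 0.2964, 0.2261, 0.1758, 0.0780).
x̄_st = Σ Wₕ·x̄ₕ = 0.0456·504.52 + 0.1781·507.95 + 0.2964·499.49 + 0.2261·502.11 + 0.1758·500.22 + 0.0780·498.60 ≈ 501.8776...
→ 501.88.

501.88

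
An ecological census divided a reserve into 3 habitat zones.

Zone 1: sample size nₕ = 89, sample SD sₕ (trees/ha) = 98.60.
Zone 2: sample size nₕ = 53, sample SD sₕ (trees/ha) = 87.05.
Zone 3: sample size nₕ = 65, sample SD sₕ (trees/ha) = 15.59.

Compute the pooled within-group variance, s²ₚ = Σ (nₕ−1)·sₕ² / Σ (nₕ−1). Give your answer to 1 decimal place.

Degrees of freedom: 88 + 52 + 64 = 204.
Σ(nₕ−1)sₕ² = 88·9721.96 + 52·7577.7025 + 64·243.0481 = 1265128.0884.
s²ₚ = 1265128.0884 / 204 = 6201.608... → 6201.6.

6201.6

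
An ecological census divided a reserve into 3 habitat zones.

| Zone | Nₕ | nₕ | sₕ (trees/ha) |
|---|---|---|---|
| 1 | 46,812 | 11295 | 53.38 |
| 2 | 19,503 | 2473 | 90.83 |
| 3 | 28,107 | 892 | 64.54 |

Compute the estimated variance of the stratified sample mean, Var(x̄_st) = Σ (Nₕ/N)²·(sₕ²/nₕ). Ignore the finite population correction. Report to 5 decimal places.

0.61812

N = 94422. Term for each stratum: Wₕ²sₕ²/nₕ.
Var(x̄_st) = 0.06200674 + 0.14232820 + 0.41378588 = 0.61812082 → 0.61812.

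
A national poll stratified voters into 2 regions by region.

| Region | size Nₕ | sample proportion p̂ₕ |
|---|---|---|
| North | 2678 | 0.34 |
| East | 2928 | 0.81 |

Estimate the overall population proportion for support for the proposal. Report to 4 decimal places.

N = 2678 + 2928 = 5606.
Overall proportion = Σ (Nₕ/N)·p̂ₕ.
Σ Nₕp̂ₕ = 910.52 + 2371.68 = 3282.2.
3282.2 / 5606 = 0.585480... → 0.5855.

0.5855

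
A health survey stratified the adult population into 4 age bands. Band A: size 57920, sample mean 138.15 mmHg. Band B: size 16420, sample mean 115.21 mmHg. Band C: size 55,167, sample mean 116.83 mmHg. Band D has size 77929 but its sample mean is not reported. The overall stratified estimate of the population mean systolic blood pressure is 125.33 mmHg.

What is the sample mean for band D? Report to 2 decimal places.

N = 57920 + 16420 + 55167 + 77929 = 207436.
Overall total = μ·N = 125.33·207436 = 25997953.88.
Subtract the known strata: 57920·138.15 + 16420·115.21 + 55167·116.83 = 16338556.81.
Remaining total for band D: 25997953.88 − 16338556.81 = 9659397.07.
Divide by its size: 9659397.07 / 77929 = 123.9513... → 123.95.

123.95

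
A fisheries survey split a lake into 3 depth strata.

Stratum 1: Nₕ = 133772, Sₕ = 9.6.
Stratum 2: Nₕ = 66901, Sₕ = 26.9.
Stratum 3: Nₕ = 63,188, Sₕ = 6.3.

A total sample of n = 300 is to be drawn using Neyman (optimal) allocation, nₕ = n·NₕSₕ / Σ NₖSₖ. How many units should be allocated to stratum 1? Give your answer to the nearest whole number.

111

Σ NₕSₕ = 133772·9.6 + 66901·26.9 + 63188·6.3 = 3481932.5.
Share for 1: 1284211.2/3481932.5 = 0.36882.
n_1 = 300 × 0.36882 = 110.646... → 111.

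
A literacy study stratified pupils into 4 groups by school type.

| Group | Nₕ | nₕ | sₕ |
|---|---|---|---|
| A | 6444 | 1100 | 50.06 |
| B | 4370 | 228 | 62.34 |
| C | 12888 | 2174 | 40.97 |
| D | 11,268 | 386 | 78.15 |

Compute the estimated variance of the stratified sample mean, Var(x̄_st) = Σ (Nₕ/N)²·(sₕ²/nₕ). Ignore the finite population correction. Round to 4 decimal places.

N = 34970; Wₕ = Nₕ/N.
group A: (6444/34970)²·50.06²/1100 = 0.0773586
group B: (4370/34970)²·62.34²/228 = 0.2661769
group C: (12888/34970)²·40.97²/2174 = 0.1048702
group D: (11268/34970)²·78.15²/386 = 1.6427560
Sum = 2.0911618 → 2.0912.

2.0912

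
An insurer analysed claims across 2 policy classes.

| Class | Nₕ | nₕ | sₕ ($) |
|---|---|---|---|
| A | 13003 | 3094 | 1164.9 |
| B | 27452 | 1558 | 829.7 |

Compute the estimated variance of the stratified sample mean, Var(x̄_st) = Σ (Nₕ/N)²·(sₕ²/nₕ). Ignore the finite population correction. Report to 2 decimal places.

N = 40455. Term for each stratum: Wₕ²sₕ²/nₕ.
Var(x̄_st) = 45.31059 + 203.45965 = 248.77024 → 248.77.

248.77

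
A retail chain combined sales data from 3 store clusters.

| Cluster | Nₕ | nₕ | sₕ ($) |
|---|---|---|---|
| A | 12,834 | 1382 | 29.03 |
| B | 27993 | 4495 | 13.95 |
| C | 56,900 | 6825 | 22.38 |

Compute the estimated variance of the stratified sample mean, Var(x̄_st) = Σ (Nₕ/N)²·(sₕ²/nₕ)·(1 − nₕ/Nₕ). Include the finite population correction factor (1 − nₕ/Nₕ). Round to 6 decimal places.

N = 97727. Term for each stratum: Wₕ²sₕ²/nₕ·(1−nₕ/Nₕ).
Var(x̄_st) = 0.009384265 + 0.002981741 + 0.021893823 = 0.034259829 → 0.034260.

0.034260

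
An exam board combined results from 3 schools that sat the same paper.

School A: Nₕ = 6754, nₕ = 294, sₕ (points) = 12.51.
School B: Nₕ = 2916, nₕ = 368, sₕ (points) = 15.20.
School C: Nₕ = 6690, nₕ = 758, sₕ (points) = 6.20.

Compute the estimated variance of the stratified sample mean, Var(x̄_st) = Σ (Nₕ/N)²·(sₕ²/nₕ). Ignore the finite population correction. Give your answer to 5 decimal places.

0.11915

N = 16360; Wₕ = Nₕ/N.
school A: (6754/16360)²·12.51²/294 = 0.09072413
school B: (2916/16360)²·15.20²/368 = 0.01994563
school C: (6690/16360)²·6.20²/758 = 0.00848008
Sum = 0.11914984 → 0.11915.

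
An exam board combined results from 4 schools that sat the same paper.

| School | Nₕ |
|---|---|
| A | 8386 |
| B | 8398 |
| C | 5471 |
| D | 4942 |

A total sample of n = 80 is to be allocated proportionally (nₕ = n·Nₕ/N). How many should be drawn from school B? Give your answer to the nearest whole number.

25

N = 8386 + 8398 + 5471 + 4942 = 27197.
n_B = 80·8398/27197 = 24.703... → 25.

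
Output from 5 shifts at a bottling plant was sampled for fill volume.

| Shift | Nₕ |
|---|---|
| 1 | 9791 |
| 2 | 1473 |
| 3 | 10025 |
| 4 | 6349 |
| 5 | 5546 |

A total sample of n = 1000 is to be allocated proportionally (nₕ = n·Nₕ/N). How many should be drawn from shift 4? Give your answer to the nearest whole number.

Share of shift 4 = 6349/33184 = 0.19133.
Allocate 1000 × 0.19133 = 191.327... → 191.

191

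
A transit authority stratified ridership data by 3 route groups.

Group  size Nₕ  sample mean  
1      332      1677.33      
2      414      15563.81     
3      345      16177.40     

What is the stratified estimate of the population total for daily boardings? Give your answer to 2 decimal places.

12581493.90

1: 332·1677.33 = 556873.56
2: 414·15563.81 = 6443417.34
3: 345·16177.40 = 5581203
τ̂ = Σ Nₕx̄ₕ = 12581493.90.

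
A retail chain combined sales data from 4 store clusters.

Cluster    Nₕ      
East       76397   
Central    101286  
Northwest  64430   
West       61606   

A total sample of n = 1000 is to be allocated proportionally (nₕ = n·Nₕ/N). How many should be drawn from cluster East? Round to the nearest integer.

252

Share of cluster East = 76397/303719 = 0.25154.
Allocate 1000 × 0.25154 = 251.538... → 252.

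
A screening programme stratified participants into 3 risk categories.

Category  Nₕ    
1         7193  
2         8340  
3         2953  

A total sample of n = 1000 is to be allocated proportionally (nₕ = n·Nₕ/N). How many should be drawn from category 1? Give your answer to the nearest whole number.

389

N = 7193 + 8340 + 2953 = 18486.
n_1 = 1000·7193/18486 = 389.105... → 389.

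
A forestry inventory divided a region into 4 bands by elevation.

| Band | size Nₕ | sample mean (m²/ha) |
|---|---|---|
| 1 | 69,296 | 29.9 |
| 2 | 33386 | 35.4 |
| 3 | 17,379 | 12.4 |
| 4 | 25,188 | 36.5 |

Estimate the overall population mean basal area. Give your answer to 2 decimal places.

x̄_st = (Σ Nₕx̄ₕ) / (Σ Nₕ) = (69296·29.9 + 33386·35.4 + 17379·12.4 + 25188·36.5) / 145249
= 4388676.4 / 145249 = 30.2148... → 30.21.

30.21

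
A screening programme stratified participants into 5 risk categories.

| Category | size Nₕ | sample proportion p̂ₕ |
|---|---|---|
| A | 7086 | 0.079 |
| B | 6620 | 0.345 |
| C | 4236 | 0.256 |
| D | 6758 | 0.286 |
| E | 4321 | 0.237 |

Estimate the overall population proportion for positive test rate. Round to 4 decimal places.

N = 7086 + 6620 + 4236 + 6758 + 4321 = 29021.
Overall proportion = Σ (Nₕ/N)·p̂ₕ.
Σ Nₕp̂ₕ = 559.794 + 2283.9 + 1084.416 + 1932.788 + 1024.077 = 6884.975.
6884.975 / 29021 = 0.237241... → 0.2372.

0.2372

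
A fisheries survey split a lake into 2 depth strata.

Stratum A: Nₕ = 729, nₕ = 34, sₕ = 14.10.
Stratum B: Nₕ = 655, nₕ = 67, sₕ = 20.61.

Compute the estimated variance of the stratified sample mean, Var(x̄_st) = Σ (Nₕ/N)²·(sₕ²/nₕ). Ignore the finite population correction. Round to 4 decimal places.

3.0424

N = 1384; Wₕ = Nₕ/N.
stratum A: (729/1384)²·14.10²/34 = 1.6223412
stratum B: (655/1384)²·20.61²/67 = 1.4200106
Sum = 3.0423518 → 3.0424.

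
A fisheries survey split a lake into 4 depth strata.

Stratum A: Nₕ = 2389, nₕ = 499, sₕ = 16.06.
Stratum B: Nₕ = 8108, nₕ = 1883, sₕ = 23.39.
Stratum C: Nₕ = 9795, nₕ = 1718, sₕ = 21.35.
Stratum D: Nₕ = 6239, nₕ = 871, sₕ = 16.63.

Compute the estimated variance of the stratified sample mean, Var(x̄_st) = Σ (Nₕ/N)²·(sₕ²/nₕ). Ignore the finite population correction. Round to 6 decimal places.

0.085048

N = 26531. Term for each stratum: Wₕ²sₕ²/nₕ.
Var(x̄_st) = 0.004190980 + 0.027135034 + 0.036163815 + 0.017558567 = 0.085048396 → 0.085048.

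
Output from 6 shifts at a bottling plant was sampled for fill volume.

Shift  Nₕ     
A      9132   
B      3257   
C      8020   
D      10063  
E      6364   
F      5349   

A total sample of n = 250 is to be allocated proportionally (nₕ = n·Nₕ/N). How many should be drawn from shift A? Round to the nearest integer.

N = 9132 + 3257 + 8020 + 10063 + 6364 + 5349 = 42185.
n_A = 250·9132/42185 = 54.119... → 54.

54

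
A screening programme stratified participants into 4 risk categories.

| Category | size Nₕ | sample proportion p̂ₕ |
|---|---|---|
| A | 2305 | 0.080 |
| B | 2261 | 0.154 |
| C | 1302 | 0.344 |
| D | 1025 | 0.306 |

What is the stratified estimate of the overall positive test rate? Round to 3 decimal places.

N = 2305 + 2261 + 1302 + 1025 = 6893.
Overall proportion = Σ (Nₕ/N)·p̂ₕ.
Σ Nₕp̂ₕ = 184.4 + 348.194 + 447.888 + 313.65 = 1294.132.
1294.132 / 6893 = 0.18775... → 0.188.

0.188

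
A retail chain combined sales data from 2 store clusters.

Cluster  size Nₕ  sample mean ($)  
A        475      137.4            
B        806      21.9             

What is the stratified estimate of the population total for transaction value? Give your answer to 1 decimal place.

82916.4

Population total = Σ Nₕ·x̄ₕ (each stratum's size times its mean).
475·137.4 + 806·21.9 = 65265 + 17651.4 = 82916.4.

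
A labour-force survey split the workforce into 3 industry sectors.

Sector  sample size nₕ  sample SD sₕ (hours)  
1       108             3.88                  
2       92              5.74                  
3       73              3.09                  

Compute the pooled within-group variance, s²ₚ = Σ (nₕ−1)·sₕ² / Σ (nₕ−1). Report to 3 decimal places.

19.617

Degrees of freedom: 107 + 91 + 72 = 270.
Σ(nₕ−1)sₕ² = 107·15.0544 + 91·32.9476 + 72·9.5481 = 5296.5156.
s²ₚ = 5296.5156 / 270 = 19.61672... → 19.617.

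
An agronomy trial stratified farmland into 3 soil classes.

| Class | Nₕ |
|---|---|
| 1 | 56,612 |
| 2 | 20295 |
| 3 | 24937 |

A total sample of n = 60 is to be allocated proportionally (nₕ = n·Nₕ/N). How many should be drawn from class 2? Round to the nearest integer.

Share of class 2 = 20295/101844 = 0.19928.
Allocate 60 × 0.19928 = 11.957... → 12.

12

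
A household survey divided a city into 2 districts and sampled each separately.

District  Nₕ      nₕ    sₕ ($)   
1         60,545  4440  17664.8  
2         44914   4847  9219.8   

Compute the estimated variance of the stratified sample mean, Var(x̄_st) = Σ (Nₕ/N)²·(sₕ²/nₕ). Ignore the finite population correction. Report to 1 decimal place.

N = 105459. Term for each stratum: Wₕ²sₕ²/nₕ.
Var(x̄_st) = 23164.5436 + 3181.0182 = 26345.5618 → 26345.6.

26345.6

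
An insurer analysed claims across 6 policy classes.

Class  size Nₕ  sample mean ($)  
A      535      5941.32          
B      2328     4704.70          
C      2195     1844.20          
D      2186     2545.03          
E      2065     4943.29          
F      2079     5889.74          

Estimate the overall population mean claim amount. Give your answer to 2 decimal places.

4056.49

N = 535 + 2328 + 2195 + 2186 + 2065 + 2079 = 11388.
The stratified mean weights each stratum mean by its population share Nₕ/N.
Σ Nₕx̄ₕ = 535·5941.32 + 2328·4704.70 + 2195·1844.20 + 2186·2545.03 + 2065·4943.29 + 2079·5889.74 = 3178606.2 + 10952541.6 + 4048019 + 5563435.58 + 10207893.85 + 12244769.46 = 46195265.69.
Divide by N: 46195265.69 / 11388 = 4056.4863... → 4056.49.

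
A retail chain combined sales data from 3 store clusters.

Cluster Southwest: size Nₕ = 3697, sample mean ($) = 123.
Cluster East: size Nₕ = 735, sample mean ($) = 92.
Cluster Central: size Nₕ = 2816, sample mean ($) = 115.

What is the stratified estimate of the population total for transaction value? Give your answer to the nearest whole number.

Population total = Σ Nₕ·x̄ₕ (each stratum's size times its mean).
3697·123 + 735·92 + 2816·115 = 454731 + 67620 + 323840 = 846191.

846191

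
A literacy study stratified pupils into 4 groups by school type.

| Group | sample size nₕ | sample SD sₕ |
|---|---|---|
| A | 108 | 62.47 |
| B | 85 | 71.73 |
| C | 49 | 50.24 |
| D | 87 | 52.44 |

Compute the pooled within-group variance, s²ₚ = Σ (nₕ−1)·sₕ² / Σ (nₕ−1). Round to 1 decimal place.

3715.1

Degrees of freedom: 107 + 84 + 48 + 86 = 325.
Σ(nₕ−1)sₕ² = 107·3902.5009 + 84·5145.1929 + 48·2524.0576 + 86·2749.9536 = 1207414.5743.
s²ₚ = 1207414.5743 / 325 = 3715.122... → 3715.1.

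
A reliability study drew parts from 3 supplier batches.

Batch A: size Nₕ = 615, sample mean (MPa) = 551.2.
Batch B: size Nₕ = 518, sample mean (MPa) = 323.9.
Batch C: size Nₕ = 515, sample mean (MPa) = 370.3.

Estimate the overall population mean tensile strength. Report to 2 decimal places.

N = 1648; weights Wₕ = Nₕ/N = (0.3732, 0.3143, 0.3125).
x̄_st = Σ Wₕ·x̄ₕ = 0.3732·551.2 + 0.3143·323.9 + 0.3125·370.3 ≈ 423.2237...
→ 423.22.

423.22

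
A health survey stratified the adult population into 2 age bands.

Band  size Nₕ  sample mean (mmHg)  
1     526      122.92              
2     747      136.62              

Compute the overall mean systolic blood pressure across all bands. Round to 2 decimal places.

x̄_st = (Σ Nₕx̄ₕ) / (Σ Nₕ) = (526·122.92 + 747·136.62) / 1273
= 166711.06 / 1273 = 130.9592... → 130.96.

130.96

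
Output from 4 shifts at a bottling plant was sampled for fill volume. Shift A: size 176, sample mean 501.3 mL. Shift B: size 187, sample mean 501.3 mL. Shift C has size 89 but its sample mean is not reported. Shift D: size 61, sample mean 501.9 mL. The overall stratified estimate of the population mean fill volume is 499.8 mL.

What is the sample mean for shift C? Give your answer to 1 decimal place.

492.2

Σ Nₕx̄ₕ = N·μ, so 89·x̄_C = 513·499.8 − (176·501.3 + 187·501.3 + 61·501.9).
= 256397.4 − 212587.8 = 43809.6.
x̄_C = 43809.6 / 89 = 492.243... → 492.2.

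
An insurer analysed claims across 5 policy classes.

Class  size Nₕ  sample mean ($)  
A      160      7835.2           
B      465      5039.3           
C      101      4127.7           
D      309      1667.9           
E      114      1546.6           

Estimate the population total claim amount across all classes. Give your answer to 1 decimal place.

4705497.7

Estimate total by summing Nₕ·x̄ₕ over strata.
160·7835.2 + 465·5039.3 + 101·4127.7 + 309·1667.9 + 114·1546.6 = 1253632 + 2343274.5 + 416897.7 + 515381.1 + 176312.4 = 4705497.7.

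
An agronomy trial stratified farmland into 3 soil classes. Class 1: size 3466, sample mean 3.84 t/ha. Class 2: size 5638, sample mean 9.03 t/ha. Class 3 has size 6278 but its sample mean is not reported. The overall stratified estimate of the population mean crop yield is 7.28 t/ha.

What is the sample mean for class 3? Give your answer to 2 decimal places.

7.61

Σ Nₕx̄ₕ = N·μ, so 6278·x̄_3 = 15382·7.28 − (3466·3.84 + 5638·9.03).
= 111980.96 − 64220.58 = 47760.38.
x̄_3 = 47760.38 / 6278 = 7.6076... → 7.61.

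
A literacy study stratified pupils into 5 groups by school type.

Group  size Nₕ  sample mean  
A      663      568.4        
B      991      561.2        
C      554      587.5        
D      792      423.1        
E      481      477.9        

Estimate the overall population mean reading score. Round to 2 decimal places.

523.83

x̄_st = (Σ Nₕx̄ₕ) / (Σ Nₕ) = (663·568.4 + 991·561.2 + 554·587.5 + 792·423.1 + 481·477.9) / 3481
= 1823438.5 / 3481 = 523.8261... → 523.83.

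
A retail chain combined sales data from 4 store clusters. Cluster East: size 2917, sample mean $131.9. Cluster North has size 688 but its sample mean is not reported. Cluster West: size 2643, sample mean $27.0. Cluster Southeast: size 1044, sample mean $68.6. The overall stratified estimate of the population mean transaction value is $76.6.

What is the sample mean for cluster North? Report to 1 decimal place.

44.8

Σ Nₕx̄ₕ = N·μ, so 688·x̄_North = 7292·76.6 − (2917·131.9 + 2643·27.0 + 1044·68.6).
= 558567.2 − 527731.7 = 30835.5.
x̄_North = 30835.5 / 688 = 44.819... → 44.8.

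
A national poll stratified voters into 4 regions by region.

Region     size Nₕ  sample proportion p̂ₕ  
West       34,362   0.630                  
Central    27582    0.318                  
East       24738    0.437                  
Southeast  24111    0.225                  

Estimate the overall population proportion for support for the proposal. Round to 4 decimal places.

0.4211

N = 34362 + 27582 + 24738 + 24111 = 110793.
Overall proportion = Σ (Nₕ/N)·p̂ₕ.
Σ Nₕp̂ₕ = 21648.06 + 8771.076 + 10810.506 + 5424.975 = 46654.617.
46654.617 / 110793 = 0.421097... → 0.4211.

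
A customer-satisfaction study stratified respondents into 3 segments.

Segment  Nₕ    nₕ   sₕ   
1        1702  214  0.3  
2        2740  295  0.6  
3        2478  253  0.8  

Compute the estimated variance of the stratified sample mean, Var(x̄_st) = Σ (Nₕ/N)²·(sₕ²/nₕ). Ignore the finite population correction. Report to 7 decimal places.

N = 6920; Wₕ = Nₕ/N.
segment 1: (1702/6920)²·0.3²/214 = 0.0000254411
segment 2: (2740/6920)²·0.6²/295 = 0.0001913240
segment 3: (2478/6920)²·0.8²/253 = 0.0003243769
Sum = 0.0005411419 → 0.0005411.

0.0005411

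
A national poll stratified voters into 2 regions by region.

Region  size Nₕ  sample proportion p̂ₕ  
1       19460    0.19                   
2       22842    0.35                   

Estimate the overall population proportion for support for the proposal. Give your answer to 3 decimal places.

0.276

Wₕ = Nₕ/N with N = 42302: 0.4600, 0.5400.
p̂_st = 0.4600·0.19 + 0.5400·0.35 ≈ 0.27640... → 0.276.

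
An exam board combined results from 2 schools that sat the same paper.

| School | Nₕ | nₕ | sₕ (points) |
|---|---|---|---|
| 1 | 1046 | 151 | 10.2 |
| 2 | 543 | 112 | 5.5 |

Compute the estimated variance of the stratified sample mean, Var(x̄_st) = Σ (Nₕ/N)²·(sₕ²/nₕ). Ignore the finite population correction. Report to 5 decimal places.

N = 1589. Term for each stratum: Wₕ²sₕ²/nₕ.
Var(x̄_st) = 0.29856505 + 0.03153982 = 0.33010487 → 0.33010.

0.33010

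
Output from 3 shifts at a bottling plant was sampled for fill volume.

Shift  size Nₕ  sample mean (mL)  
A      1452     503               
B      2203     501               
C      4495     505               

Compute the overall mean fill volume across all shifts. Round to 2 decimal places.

N = 1452 + 2203 + 4495 = 8150.
Overall mean = Σ (Nₕ/N)·x̄ₕ — weight by population share, not a simple average.
Σ Nₕx̄ₕ = 1452·503 + 2203·501 + 4495·505 = 730356 + 1103703 + 2269975 = 4104034.
Divide by N: 4104034 / 8150 = 503.5625... → 503.56.

503.56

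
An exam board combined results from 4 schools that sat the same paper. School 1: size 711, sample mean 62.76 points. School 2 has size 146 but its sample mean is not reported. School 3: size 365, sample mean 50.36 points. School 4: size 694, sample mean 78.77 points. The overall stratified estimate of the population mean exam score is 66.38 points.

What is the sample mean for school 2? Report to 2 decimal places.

Σ Nₕx̄ₕ = N·μ, so 146·x̄_2 = 1916·66.38 − (711·62.76 + 365·50.36 + 694·78.77).
= 127184.08 − 117670.14 = 9513.94.
x̄_2 = 9513.94 / 146 = 65.1640... → 65.16.

65.16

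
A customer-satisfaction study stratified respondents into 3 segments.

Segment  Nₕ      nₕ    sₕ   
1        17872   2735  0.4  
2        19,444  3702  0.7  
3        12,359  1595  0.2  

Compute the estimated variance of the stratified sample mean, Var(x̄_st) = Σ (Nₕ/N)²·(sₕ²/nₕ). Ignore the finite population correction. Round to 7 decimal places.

0.0000294

N = 49675. Term for each stratum: Wₕ²sₕ²/nₕ.
Var(x̄_st) = 0.0000075724 + 0.0000202794 + 0.0000015524 = 0.0000294041 → 0.0000294.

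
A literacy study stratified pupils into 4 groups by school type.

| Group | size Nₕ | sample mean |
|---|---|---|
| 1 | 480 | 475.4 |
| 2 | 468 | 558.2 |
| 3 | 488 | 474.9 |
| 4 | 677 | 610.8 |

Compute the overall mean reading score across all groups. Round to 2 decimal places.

537.01

N = 2113; weights Wₕ = Nₕ/N = (0.2272, 0.2215, 0.2310, 0.3204).
x̄_st = Σ Wₕ·x̄ₕ = 0.2272·475.4 + 0.2215·558.2 + 0.2310·474.9 + 0.3204·610.8 ≈ 537.0054...
→ 537.01.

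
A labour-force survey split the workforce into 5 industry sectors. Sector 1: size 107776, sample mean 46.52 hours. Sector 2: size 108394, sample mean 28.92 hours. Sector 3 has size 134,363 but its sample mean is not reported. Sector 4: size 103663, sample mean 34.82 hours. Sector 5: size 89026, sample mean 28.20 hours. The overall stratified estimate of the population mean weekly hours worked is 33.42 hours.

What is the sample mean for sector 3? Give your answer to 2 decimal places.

Σ Nₕx̄ₕ = N·μ, so 134363·x̄_3 = 543222·33.42 − (107776·46.52 + 108394·28.92 + 103663·34.82 + 89026·28.20).
= 18154479.24 − 14268572.86 = 3885906.38.
x̄_3 = 3885906.38 / 134363 = 28.9210... → 28.92.

28.92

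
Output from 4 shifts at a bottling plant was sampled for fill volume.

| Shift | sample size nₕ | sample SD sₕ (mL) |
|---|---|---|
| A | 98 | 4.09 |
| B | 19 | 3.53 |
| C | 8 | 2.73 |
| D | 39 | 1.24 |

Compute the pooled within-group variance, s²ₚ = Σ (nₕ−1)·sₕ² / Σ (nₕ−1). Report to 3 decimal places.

12.235

Degrees of freedom: 97 + 18 + 7 + 38 = 160.
Σ(nₕ−1)sₕ² = 97·16.7281 + 18·12.4609 + 7·7.4529 + 38·1.5376 = 1957.521.
s²ₚ = 1957.521 / 160 = 12.23451... → 12.235.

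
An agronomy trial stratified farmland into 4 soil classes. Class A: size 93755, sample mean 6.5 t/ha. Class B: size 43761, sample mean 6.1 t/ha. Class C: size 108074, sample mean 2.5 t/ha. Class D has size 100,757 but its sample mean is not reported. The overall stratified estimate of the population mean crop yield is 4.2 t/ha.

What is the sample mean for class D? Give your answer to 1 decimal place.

3.1

Σ Nₕx̄ₕ = N·μ, so 100757·x̄_D = 346347·4.2 − (93755·6.5 + 43761·6.1 + 108074·2.5).
= 1454657.4 − 1146534.6 = 308122.8.
x̄_D = 308122.8 / 100757 = 3.058... → 3.1.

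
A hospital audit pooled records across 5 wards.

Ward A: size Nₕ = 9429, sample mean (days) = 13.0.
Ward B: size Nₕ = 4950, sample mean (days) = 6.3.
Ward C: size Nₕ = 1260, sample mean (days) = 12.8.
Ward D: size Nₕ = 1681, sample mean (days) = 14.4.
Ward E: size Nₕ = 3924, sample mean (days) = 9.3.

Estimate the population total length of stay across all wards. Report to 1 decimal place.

230589.6

A: 9429·13.0 = 122577
B: 4950·6.3 = 31185
C: 1260·12.8 = 16128
D: 1681·14.4 = 24206.4
E: 3924·9.3 = 36493.2
τ̂ = Σ Nₕx̄ₕ = 230589.6.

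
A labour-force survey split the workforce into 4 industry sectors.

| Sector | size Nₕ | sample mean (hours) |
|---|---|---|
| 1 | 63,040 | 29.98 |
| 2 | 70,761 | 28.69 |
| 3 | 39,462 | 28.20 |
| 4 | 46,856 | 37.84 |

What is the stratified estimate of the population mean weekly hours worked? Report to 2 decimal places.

x̄_st = (Σ Nₕx̄ₕ) / (Σ Nₕ) = (63040·29.98 + 70761·28.69 + 39462·28.20 + 46856·37.84) / 220119
= 6805931.73 / 220119 = 30.9193... → 30.92.

30.92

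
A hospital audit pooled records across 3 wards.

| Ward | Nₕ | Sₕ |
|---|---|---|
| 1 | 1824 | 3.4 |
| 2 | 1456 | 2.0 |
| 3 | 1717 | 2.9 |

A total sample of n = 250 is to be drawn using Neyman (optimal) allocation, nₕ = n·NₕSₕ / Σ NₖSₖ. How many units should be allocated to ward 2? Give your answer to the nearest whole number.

1: NₕSₕ = 1824·3.4 = 6201.6
2: NₕSₕ = 1456·2.0 = 2912
3: NₕSₕ = 1717·2.9 = 4979.3
Σ NₕSₕ = 14092.9.
n_2 = 250·2912/14092.9 = 51.657... → 52.

52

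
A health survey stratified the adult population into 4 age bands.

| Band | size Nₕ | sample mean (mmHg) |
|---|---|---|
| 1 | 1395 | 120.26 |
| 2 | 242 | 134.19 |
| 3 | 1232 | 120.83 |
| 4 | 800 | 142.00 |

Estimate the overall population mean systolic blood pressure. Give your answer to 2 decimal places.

N = 3669; weights Wₕ = Nₕ/N = (0.3802, 0.0660, 0.3358, 0.2180).
x̄_st = Σ Wₕ·x̄ₕ = 0.3802·120.26 + 0.0660·134.19 + 0.3358·120.83 + 0.2180·142.00 ≈ 126.1104...
→ 126.11.

126.11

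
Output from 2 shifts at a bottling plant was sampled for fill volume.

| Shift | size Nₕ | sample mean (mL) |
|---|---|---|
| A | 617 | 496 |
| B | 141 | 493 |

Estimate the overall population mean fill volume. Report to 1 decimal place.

N = 617 + 141 = 758.
Weight each subgroup mean by Nₕ/N and sum.
Σ Nₕx̄ₕ = 617·496 + 141·493 = 306032 + 69513 = 375545.
Divide by N: 375545 / 758 = 495.442... → 495.4.

495.4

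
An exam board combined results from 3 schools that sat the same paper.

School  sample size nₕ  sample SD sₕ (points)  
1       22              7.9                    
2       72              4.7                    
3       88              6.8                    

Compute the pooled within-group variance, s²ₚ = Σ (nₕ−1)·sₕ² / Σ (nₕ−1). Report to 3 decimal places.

38.558

Degrees of freedom: 21 + 71 + 87 = 179.
Σ(nₕ−1)sₕ² = 21·62.41 + 71·22.09 + 87·46.24 = 6901.88.
s²ₚ = 6901.88 / 179 = 38.55799... → 38.558.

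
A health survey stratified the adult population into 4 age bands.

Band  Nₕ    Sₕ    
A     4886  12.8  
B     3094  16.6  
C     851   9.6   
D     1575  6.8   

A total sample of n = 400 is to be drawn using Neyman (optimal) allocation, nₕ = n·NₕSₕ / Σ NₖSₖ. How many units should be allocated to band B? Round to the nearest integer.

A: NₕSₕ = 4886·12.8 = 62540.8
B: NₕSₕ = 3094·16.6 = 51360.4
C: NₕSₕ = 851·9.6 = 8169.6
D: NₕSₕ = 1575·6.8 = 10710
Σ NₕSₕ = 132780.8.
n_B = 400·51360.4/132780.8 = 154.722... → 155.

155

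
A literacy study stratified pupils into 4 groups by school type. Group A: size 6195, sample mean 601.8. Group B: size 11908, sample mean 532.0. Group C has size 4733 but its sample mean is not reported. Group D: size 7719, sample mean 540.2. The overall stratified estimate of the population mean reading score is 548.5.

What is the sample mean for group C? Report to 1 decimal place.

Σ Nₕx̄ₕ = N·μ, so 4733·x̄_C = 30555·548.5 − (6195·601.8 + 11908·532.0 + 7719·540.2).
= 16759417.5 − 14233010.8 = 2526406.7.
x̄_C = 2526406.7 / 4733 = 533.785... → 533.8.

533.8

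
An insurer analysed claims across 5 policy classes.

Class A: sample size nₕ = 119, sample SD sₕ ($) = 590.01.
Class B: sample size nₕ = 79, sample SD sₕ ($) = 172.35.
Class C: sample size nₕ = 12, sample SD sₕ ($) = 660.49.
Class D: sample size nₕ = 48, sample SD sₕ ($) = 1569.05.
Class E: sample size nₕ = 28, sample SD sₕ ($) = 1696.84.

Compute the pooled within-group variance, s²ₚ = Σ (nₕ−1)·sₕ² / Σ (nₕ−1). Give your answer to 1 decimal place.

859940.2

A: (119−1)·590.01² = 118·348111.8001 = 41077192.4118
B: (79−1)·172.35² = 78·29704.5225 = 2316952.755
C: (12−1)·660.49² = 11·436247.0401 = 4798717.4411
D: (48−1)·1569.05² = 47·2461917.9025 = 115710141.4175
E: (28−1)·1696.84² = 27·2879265.9856 = 77740181.6112
Numerator = 241643185.6366; denominator = Σ(nₕ−1) = 281.
s²ₚ = 241643185.6366/281 = 859940.162... → 859940.2.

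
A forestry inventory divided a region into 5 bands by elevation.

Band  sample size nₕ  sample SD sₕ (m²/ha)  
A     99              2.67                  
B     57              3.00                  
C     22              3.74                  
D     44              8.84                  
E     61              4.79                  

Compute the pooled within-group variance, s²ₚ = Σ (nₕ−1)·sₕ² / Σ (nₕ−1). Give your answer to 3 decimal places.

22.422

A: (99−1)·2.67² = 98·7.1289 = 698.6322
B: (57−1)·3.00² = 56·9 = 504
C: (22−1)·3.74² = 21·13.9876 = 293.7396
D: (44−1)·8.84² = 43·78.1456 = 3360.2608
E: (61−1)·4.79² = 60·22.9441 = 1376.646
Numerator = 6233.2786; denominator = Σ(nₕ−1) = 278.
s²ₚ = 6233.2786/278 = 22.42187... → 22.422.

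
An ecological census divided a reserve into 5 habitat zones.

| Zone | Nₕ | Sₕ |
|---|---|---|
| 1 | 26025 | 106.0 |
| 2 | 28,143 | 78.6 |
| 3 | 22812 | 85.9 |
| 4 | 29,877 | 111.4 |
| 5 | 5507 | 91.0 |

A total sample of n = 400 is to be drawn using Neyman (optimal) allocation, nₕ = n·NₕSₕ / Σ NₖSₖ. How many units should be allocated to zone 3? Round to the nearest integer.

Σ NₕSₕ = 26025·106.0 + 28143·78.6 + 22812·85.9 + 29877·111.4 + 5507·91.0 = 10759675.4.
Share for 3: 1959550.8/10759675.4 = 0.18212.
n_3 = 400 × 0.18212 = 72.848... → 73.

73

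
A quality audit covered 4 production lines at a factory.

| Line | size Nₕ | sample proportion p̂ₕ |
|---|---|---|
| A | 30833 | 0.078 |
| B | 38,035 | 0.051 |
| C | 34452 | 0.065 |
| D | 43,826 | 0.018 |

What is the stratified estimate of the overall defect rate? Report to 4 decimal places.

0.0501

N = 30833 + 38035 + 34452 + 43826 = 147146.
Overall proportion = Σ (Nₕ/N)·p̂ₕ.
Σ Nₕp̂ₕ = 2404.974 + 1939.785 + 2239.38 + 788.868 = 7373.007.
7373.007 / 147146 = 0.050107... → 0.0501.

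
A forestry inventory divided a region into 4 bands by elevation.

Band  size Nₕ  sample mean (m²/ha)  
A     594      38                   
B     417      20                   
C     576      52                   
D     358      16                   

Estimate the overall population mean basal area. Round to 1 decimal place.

N = 594 + 417 + 576 + 358 = 1945.
The stratified mean weights each stratum mean by its population share Nₕ/N.
Σ Nₕx̄ₕ = 594·38 + 417·20 + 576·52 + 358·16 = 22572 + 8340 + 29952 + 5728 = 66592.
Divide by N: 66592 / 1945 = 34.238... → 34.2.

34.2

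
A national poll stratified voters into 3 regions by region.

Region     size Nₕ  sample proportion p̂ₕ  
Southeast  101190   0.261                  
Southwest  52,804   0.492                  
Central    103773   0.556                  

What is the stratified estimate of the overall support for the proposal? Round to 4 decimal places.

0.4271

Wₕ = Nₕ/N with N = 257767: 0.3926, 0.2049, 0.4026.
p̂_st = 0.3926·0.261 + 0.2049·0.492 + 0.4026·0.556 ≈ 0.427083... → 0.4271.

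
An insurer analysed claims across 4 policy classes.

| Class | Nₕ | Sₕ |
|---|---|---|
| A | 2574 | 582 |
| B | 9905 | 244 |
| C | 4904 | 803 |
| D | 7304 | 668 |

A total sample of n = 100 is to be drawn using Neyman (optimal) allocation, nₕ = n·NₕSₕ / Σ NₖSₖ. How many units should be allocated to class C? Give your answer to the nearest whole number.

31

A: NₕSₕ = 2574·582 = 1498068
B: NₕSₕ = 9905·244 = 2416820
C: NₕSₕ = 4904·803 = 3937912
D: NₕSₕ = 7304·668 = 4879072
Σ NₕSₕ = 12731872.
n_C = 100·3937912/12731872 = 30.930... → 31.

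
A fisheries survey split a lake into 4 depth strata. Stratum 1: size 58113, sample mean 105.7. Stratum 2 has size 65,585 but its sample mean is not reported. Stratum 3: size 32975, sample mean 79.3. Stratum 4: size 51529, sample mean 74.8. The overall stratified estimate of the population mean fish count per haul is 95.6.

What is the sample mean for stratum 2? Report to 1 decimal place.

N = 58113 + 65585 + 32975 + 51529 = 208202.
Overall total = μ·N = 95.6·208202 = 19904111.2.
Subtract the known strata: 58113·105.7 + 32975·79.3 + 51529·74.8 = 12611830.8.
Remaining total for stratum 2: 19904111.2 − 12611830.8 = 7292280.4.
Divide by its size: 7292280.4 / 65585 = 111.188... → 111.2.

111.2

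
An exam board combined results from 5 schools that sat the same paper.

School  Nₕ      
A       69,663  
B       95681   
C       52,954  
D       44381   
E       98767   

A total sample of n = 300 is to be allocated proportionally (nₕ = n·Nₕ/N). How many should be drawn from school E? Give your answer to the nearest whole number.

82

Share of school E = 98767/361446 = 0.27326.
Allocate 300 × 0.27326 = 81.977... → 82.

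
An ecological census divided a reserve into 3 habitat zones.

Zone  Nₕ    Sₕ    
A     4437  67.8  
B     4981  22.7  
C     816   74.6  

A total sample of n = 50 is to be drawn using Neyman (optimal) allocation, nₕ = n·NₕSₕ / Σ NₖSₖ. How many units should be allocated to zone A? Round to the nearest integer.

A: NₕSₕ = 4437·67.8 = 300828.6
B: NₕSₕ = 4981·22.7 = 113068.7
C: NₕSₕ = 816·74.6 = 60873.6
Σ NₕSₕ = 474770.9.
n_A = 50·300828.6/474770.9 = 31.681... → 32.

32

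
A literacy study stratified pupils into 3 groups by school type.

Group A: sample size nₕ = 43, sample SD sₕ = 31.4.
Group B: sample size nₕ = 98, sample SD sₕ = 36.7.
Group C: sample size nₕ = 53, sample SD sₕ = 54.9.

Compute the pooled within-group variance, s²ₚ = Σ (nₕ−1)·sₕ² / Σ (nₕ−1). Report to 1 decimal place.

Degrees of freedom: 42 + 97 + 52 = 191.
Σ(nₕ−1)sₕ² = 42·985.96 + 97·1346.89 + 52·3014.01 = 328787.17.
s²ₚ = 328787.17 / 191 = 1721.399... → 1721.4.

1721.4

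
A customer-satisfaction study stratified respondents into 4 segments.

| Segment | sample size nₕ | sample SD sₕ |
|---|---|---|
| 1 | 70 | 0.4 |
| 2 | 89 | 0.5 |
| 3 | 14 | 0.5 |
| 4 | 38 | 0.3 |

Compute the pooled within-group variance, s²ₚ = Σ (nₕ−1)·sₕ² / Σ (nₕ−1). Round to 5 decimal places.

0.19140

1: (70−1)·0.4² = 69·0.16 = 11.04
2: (89−1)·0.5² = 88·0.25 = 22
3: (14−1)·0.5² = 13·0.25 = 3.25
4: (38−1)·0.3² = 37·0.09 = 3.33
Numerator = 39.62; denominator = Σ(nₕ−1) = 207.
s²ₚ = 39.62/207 = 0.1914010... → 0.19140.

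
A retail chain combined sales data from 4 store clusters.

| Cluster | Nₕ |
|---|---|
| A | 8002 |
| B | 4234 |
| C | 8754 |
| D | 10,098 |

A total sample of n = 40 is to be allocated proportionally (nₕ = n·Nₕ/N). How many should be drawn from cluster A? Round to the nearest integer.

N = 8002 + 4234 + 8754 + 10098 = 31088.
n_A = 40·8002/31088 = 10.296... → 10.

10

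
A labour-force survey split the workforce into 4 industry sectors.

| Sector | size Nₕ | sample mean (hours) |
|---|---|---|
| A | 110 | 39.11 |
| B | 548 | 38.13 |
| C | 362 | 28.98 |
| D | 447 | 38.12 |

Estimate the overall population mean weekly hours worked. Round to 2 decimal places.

N = 1467; weights Wₕ = Nₕ/N = (0.0750, 0.3736, 0.2468, 0.3047).
x̄_st = Σ Wₕ·x̄ₕ = 0.0750·39.11 + 0.3736·38.13 + 0.2468·28.98 + 0.3047·38.12 ≈ 35.9426...
→ 35.94.

35.94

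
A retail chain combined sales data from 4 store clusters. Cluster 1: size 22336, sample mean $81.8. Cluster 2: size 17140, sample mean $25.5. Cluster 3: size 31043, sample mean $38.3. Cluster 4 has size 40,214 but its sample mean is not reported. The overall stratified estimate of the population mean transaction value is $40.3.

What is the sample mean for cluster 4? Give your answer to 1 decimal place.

25.1

N = 22336 + 17140 + 31043 + 40214 = 110733.
Overall total = μ·N = 40.3·110733 = 4462539.9.
Subtract the known strata: 22336·81.8 + 17140·25.5 + 31043·38.3 = 3453101.7.
Remaining total for cluster 4: 4462539.9 − 3453101.7 = 1009438.2.
Divide by its size: 1009438.2 / 40214 = 25.102... → 25.1.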